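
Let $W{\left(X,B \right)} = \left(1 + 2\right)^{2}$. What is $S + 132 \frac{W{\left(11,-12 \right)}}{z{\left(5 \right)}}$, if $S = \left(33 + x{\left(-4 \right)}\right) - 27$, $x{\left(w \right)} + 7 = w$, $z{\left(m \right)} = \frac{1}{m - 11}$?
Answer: $-7133$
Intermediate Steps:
$W{\left(X,B \right)} = 9$ ($W{\left(X,B \right)} = 3^{2} = 9$)
$z{\left(m \right)} = \frac{1}{-11 + m}$
$x{\left(w \right)} = -7 + w$
$S = -5$ ($S = \left(33 - 11\right) - 27 = 22 - 27 = -5$)
$S + 132 \frac{W{\left(11,-12 \right)}}{z{\left(5 \right)}} = -5 + 132 \frac{9}{\frac{1}{-11 + 5}} = -5 + 132 \frac{9}{\frac{1}{-6}} = -5 + 132 \frac{9}{- \frac{1}{6}} = -5 + 132 \cdot 9 \left(-6\right) = -5 + 132 \left(-54\right) = -5 - 7128 = -7133$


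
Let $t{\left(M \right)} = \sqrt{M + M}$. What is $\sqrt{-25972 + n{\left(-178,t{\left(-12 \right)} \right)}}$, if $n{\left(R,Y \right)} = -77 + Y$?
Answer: $\sqrt{-26049 + 2 i \sqrt{6}} \approx 0.015 + 161.4 i$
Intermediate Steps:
$t{\left(M \right)} = \sqrt{2} \sqrt{M}$ ($t{\left(M \right)} = \sqrt{2 M} = \sqrt{2} \sqrt{M}$)
$\sqrt{-25972 + n{\left(-178,t{\left(-12 \right)} \right)}} = \sqrt{-25972 - \left(77 - \sqrt{2} \sqrt{-12}\right)} = \sqrt{-25972 - \left(77 - \sqrt{2} \cdot 2 i \sqrt{3}\right)} = \sqrt{-25972 - \left(77 - 2 i \sqrt{6}\right)} = \sqrt{-26049 + 2 i \sqrt{6}}$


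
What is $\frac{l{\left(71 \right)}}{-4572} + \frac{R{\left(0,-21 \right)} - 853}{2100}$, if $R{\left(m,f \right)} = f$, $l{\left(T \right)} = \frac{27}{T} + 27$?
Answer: $- \frac{3997129}{9467850} \approx -0.42218$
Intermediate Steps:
$l{\left(T \right)} = 27 + \frac{27}{T}$
$\frac{l{\left(71 \right)}}{-4572} + \frac{R{\left(0,-21 \right)} - 853}{2100} = \frac{27 + \frac{27}{71}}{-4572} + \frac{-21 - 853}{2100} = \left(27 + 27 \cdot \frac{1}{71}\right) \left(- \frac{1}{4572}\right) - \frac{437}{1050} = \left(27 + \frac{27}{71}\right) \left(- \frac{1}{4572}\right) - \frac{437}{1050} = \frac{1944}{71} \left(- \frac{1}{4572}\right) - \frac{437}{1050} = - \frac{54}{9017} - \frac{437}{1050} = - \frac{3997129}{9467850}$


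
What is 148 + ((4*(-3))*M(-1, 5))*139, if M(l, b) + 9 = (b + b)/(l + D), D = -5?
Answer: 17940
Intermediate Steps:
M(l, b) = -9 + 2*b/(-5 + l) (M(l, b) = -9 + (b + b)/(l - 5) = -9 + (2*b)/(-5 + l) = -9 + 2*b/(-5 + l))
148 + ((4*(-3))*M(-1, 5))*139 = 148 + ((4*(-3))*((45 - 9*(-1) + 2*5)/(-5 - 1)))*139 = 148 - 12*(45 + 9 + 10)/(-6)*139 = 148 - (-2)*64*139 = 148 - 12*(-32/3)*139 = 148 + 128*139 = 148 + 17792 = 17940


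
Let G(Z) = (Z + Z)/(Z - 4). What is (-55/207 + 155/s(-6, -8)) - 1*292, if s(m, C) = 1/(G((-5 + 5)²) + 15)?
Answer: 420776/207 ≈ 2032.7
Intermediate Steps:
G(Z) = 2*Z/(-4 + Z) (G(Z) = (2*Z)/(-4 + Z) = 2*Z/(-4 + Z))
s(m, C) = 1/15 (s(m, C) = 1/(2*(-5 + 5)²/(-4 + (-5 + 5)²) + 15) = 1/(2*0²/(-4 + 0²) + 15) = 1/(2*0/(-4 + 0) + 15) = 1/(2*0/(-4) + 15) = 1/(2*0*(-¼) + 15) = 1/(0 + 15) = 1/15)
(-55/207 + 155/s(-6, -8)) - 1*292 = (-55/207 + 155/(1/15)) - 1*292 = (-55*1/207 + 155*15) - 292 = (-55/207 + 2325) - 292 = 481220/207 - 292 = 420776/207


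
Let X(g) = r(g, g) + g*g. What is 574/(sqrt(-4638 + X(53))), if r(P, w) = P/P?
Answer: -287*I*sqrt(457)/457 ≈ -13.425*I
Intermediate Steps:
r(P, w) = 1
X(g) = 1 + g**2 (X(g) = 1 + g*g = 1 + g**2)
574/(sqrt(-4638 + X(53))) = 574/(sqrt(-4638 + (1 + 53**2))) = 574/(sqrt(-4638 + (1 + 2809))) = 574/(sqrt(-4638 + 2810)) = 574/(sqrt(-1828)) = 574/((2*I*sqrt(457))) = 574*(-I*sqrt(457)/914) = -287*I*sqrt(457)/457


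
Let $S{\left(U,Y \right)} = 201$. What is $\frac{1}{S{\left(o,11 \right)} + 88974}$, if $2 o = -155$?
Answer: $\frac{1}{89175} \approx 1.1214 \cdot 10^{-5}$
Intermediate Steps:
$o = - \frac{155}{2}$ ($o = \frac{1}{2} \left(-155\right) = - \frac{155}{2} \approx -77.5$)
$\frac{1}{S{\left(o,11 \right)} + 88974} = \frac{1}{201 + 88974} = \frac{1}{89175}$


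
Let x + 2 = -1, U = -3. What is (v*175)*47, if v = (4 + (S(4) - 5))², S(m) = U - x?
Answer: 8225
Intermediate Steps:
x = -3 (x = -2 - 1 = -3)
S(m) = 0 (S(m) = -3 - 1*(-3) = -3 + 3 = 0)
v = 1 (v = (4 + (0 - 5))² = (4 - 5)² = (-1)² = 1)
(v*175)*47 = (1*175)*47 = 175*47 = 8225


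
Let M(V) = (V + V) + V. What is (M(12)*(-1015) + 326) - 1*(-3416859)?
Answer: 3380645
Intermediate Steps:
M(V) = 3*V (M(V) = 2*V + V = 3*V)
(M(12)*(-1015) + 326) - 1*(-3416859) = ((3*12)*(-1015) + 326) - 1*(-3416859) = (36*(-1015) + 326) + 3416859 = (-36540 + 326) + 3416859 = -36214 + 3416859 = 3380645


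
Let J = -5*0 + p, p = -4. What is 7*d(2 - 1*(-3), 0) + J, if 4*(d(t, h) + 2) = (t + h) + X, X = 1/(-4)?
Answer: -155/16 ≈ -9.6875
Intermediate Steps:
X = -1/4 ≈ -0.25000
d(t, h) = -33/16 + h/4 + t/4 (d(t, h) = -2 + ((t + h) - 1/4)/4 = -2 + ((h + t) - 1/4)/4 = -2 + (-1/4 + h + t)/4 = -2 + (-1/16 + h/4 + t/4) = -33/16 + h/4 + t/4)
J = -4 (J = -5*0 - 4 = 0 - 4 = -4)
7*d(2 - 1*(-3), 0) + J = 7*(-33/16 + (1/4)*0 + (2 - 1*(-3))/4) - 4 = 7*(-33/16 + 0 + (2 + 3)/4) - 4 = 7*(-33/16 + 0 + (1/4)*5) - 4 = 7*(-33/16 + 0 + 5/4) - 4 = 7*(-13/16) - 4 = -91/16 - 4 = -155/16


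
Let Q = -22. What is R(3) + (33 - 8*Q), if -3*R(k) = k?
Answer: 208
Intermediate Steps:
R(k) = -k/3
R(3) + (33 - 8*Q) = -⅓*3 + (33 - 8*(-22)) = -1 + (33 + 176) = -1 + 209 = 208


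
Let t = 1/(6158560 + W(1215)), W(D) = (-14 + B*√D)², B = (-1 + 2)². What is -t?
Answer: -6159971/37945241768281 - 252*√15/37945241768281 ≈ -1.6236e-7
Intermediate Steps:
B = 1 (B = 1² = 1)
W(D) = (-14 + √D)² (W(D) = (-14 + 1*√D)² = (-14 + √D)²)
t = 1/(6158560 + (-14 + 9*√15)²) (t = 1/(6158560 + (-14 + √1215)²) = 1/(6158560 + (-14 + 9*√15)²) ≈ 1.6236e-7)
-t = -(6159971/37945241768281 + 252*√15/37945241768281) = -6159971/37945241768281 - 252*√15/37945241768281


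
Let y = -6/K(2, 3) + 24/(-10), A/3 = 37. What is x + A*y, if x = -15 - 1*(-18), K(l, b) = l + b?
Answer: -1983/5 ≈ -396.60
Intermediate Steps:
A = 111 (A = 3*37 = 111)
K(l, b) = b + l
x = 3 (x = -15 + 18 = 3)
y = -18/5 (y = -6/(3 + 2) + 24/(-10) = -6/5 + 24*(-⅒) = -6*⅕ - 12/5 = -6/5 - 12/5 = -18/5 ≈ -3.6000)
x + A*y = 3 + 111*(-18/5) = 3 - 1998/5 = -1983/5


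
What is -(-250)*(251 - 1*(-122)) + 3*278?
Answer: 94084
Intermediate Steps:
-(-250)*(251 - 1*(-122)) + 3*278 = -(-250)*(251 + 122) + 834 = -(-250)*373 + 834 = -250*(-373) + 834 = 93250 + 834 = 94084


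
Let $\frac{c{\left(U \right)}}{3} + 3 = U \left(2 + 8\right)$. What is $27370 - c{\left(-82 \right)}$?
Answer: $29839$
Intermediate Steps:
$c{\left(U \right)} = -9 + 30 U$ ($c{\left(U \right)} = -9 + 3 U \left(2 + 8\right) = -9 + 3 U 10 = -9 + 3 \cdot 10 U = -9 + 30 U$)
$27370 - c{\left(-82 \right)} = 27370 - \left(-9 + 30 \left(-82\right)\right) = 27370 - \left(-9 - 2460\right) = 27370 - -2469 = 27370 + 2469 = 29839$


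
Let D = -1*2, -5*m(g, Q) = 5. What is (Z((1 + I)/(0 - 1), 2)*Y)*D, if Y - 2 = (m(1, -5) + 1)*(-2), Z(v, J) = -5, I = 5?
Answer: 20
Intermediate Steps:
m(g, Q) = -1 (m(g, Q) = -⅕*5 = -1)
D = -2
Y = 2 (Y = 2 + (-1 + 1)*(-2) = 2 + 0*(-2) = 2 + 0 = 2)
(Z((1 + I)/(0 - 1), 2)*Y)*D = -5*2*(-2) = -10*(-2) = 20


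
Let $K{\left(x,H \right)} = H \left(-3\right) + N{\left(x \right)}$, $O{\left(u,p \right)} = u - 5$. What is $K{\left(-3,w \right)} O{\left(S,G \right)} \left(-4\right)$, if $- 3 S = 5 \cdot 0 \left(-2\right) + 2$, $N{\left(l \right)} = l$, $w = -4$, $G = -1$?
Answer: $204$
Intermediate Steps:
$S = - \frac{2}{3}$ ($S = - \frac{5 \cdot 0 \left(-2\right) + 2}{3} = - \frac{0 \left(-2\right) + 2}{3} = - \frac{0 + 2}{3} = \left(- \frac{1}{3}\right) 2 = - \frac{2}{3} \approx -0.66667$)
$O{\left(u,p \right)} = -5 + u$
$K{\left(x,H \right)} = x - 3 H$ ($K{\left(x,H \right)} = H \left(-3\right) + x = - 3 H + x = x - 3 H$)
$K{\left(-3,w \right)} O{\left(S,G \right)} \left(-4\right) = \left(-3 - -12\right) \left(-5 - \frac{2}{3}\right) \left(-4\right) = \left(-3 + 12\right) \left(- \frac{17}{3}\right) \left(-4\right) = 9 \left(- \frac{17}{3}\right) \left(-4\right) = \left(-51\right) \left(-4\right) = 204$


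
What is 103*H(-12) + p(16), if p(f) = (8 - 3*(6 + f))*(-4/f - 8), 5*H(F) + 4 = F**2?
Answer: 6725/2 ≈ 3362.5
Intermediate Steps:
H(F) = -4/5 + F**2/5
p(f) = (-10 - 3*f)*(-8 - 4/f) (p(f) = (8 + (-18 - 3*f))*(-8 - 4/f) = (-10 - 3*f)*(-8 - 4/f))
103*H(-12) + p(16) = 103*(-4/5 + (1/5)*(-12)**2) + (92 + 24*16 + 40/16) = 103*(-4/5 + (1/5)*144) + (92 + 384 + 40*(1/16)) = 103*(-4/5 + 144/5) + (92 + 384 + 5/2) = 103*28 + 957/2 = 2884 + 957/2 = 6725/2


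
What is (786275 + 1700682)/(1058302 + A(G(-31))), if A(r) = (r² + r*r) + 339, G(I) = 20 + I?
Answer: 2486957/1058883 ≈ 2.3487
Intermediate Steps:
A(r) = 339 + 2*r² (A(r) = (r² + r²) + 339 = 2*r² + 339 = 339 + 2*r²)
(786275 + 1700682)/(1058302 + A(G(-31))) = (786275 + 1700682)/(1058302 + (339 + 2*(20 - 31)²)) = 2486957/(1058302 + (339 + 2*(-11)²)) = 2486957/(1058302 + (339 + 2*121)) = 2486957/(1058302 + (339 + 242)) = 2486957/(1058302 + 581) = 2486957/1058883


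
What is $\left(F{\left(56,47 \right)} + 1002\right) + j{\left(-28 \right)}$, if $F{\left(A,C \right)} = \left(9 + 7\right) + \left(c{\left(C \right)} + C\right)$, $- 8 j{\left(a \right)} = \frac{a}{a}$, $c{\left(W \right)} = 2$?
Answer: $\frac{8535}{8} \approx 1066.9$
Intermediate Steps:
$j{\left(a \right)} = - \frac{1}{8}$ ($j{\left(a \right)} = - \frac{a \frac{1}{a}}{8} = \left(- \frac{1}{8}\right) 1 = - \frac{1}{8}$)
$F{\left(A,C \right)} = 18 + C$ ($F{\left(A,C \right)} = \left(9 + 7\right) + \left(2 + C\right) = 16 + \left(2 + C\right) = 18 + C$)
$\left(F{\left(56,47 \right)} + 1002\right) + j{\left(-28 \right)} = \left(\left(18 + 47\right) + 1002\right) - \frac{1}{8} = \left(65 + 1002\right) - \frac{1}{8} = 1067 - \frac{1}{8} = \frac{8535}{8}$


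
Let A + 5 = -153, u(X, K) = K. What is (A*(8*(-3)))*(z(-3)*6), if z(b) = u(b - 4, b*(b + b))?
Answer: 409536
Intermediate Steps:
A = -158 (A = -5 - 153 = -158)
z(b) = 2*b² (z(b) = b*(b + b) = b*(2*b) = 2*b²)
(A*(8*(-3)))*(z(-3)*6) = (-1264*(-3))*((2*(-3)²)*6) = (-158*(-24))*((2*9)*6) = 3792*(18*6) = 3792*108 = 409536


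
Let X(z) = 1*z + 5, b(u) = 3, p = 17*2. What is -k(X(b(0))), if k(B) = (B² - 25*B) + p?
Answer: 102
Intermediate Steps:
p = 34
X(z) = 5 + z (X(z) = z + 5 = 5 + z)
k(B) = 34 + B² - 25*B (k(B) = (B² - 25*B) + 34 = 34 + B² - 25*B)
-k(X(b(0))) = -(34 + (5 + 3)² - 25*(5 + 3)) = -(34 + 8² - 25*8) = -(34 + 64 - 200) = -1*(-102) = 102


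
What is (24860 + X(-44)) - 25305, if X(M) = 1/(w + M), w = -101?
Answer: -64526/145 ≈ -445.01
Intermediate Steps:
X(M) = 1/(-101 + M)
(24860 + X(-44)) - 25305 = (24860 + 1/(-101 - 44)) - 25305 = (24860 + 1/(-145)) - 25305 = (24860 - 1/145) - 25305 = 3604699/145 - 25305 = -64526/145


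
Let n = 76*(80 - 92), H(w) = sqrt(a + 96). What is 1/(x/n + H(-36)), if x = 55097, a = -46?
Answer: -50248464/2994092209 - 4158720*sqrt(2)/2994092209 ≈ -0.018747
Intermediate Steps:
H(w) = 5*sqrt(2) (H(w) = sqrt(-46 + 96) = sqrt(50) = 5*sqrt(2))
n = -912 (n = 76*(-12) = -912)
1/(x/n + H(-36)) = 1/(55097/(-912) + 5*sqrt(2)) = 1/(55097*(-1/912) + 5*sqrt(2)) = 1/(-55097/912 + 5*sqrt(2))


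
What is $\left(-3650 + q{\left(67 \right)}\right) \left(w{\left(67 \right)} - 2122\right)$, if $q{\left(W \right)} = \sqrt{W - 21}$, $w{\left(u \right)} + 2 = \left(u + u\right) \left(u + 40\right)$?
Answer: $-44581100 + 12214 \sqrt{46} \approx -4.4498 \cdot 10^{7}$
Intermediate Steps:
$w{\left(u \right)} = -2 + 2 u \left(40 + u\right)$ ($w{\left(u \right)} = -2 + \left(u + u\right) \left(u + 40\right) = -2 + 2 u \left(40 + u\right)$)
$q{\left(W \right)} = \sqrt{-21 + W}$
$\left(-3650 + q{\left(67 \right)}\right) \left(w{\left(67 \right)} - 2122\right) = \left(-3650 + \sqrt{-21 + 67}\right) \left(\left(-2 + 2 \cdot 67^{2} + 80 \cdot 67\right) - 2122\right) = \left(-3650 + \sqrt{46}\right) \left(\left(-2 + 2 \cdot 4489 + 5360\right) - 2122\right) = \left(-3650 + \sqrt{46}\right) \left(\left(-2 + 8978 + 5360\right) - 2122\right) = \left(-3650 + \sqrt{46}\right) \left(14336 - 2122\right) = \left(-3650 + \sqrt{46}\right) 12214 = -44581100 + 12214 \sqrt{46}$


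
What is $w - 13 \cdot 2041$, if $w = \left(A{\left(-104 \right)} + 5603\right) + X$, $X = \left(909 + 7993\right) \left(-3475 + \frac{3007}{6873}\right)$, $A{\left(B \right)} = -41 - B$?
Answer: $- \frac{212729125427}{6873} \approx -3.0951 \cdot 10^{7}$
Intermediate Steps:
$X = - \frac{212585706536}{6873}$ ($X = 8902 \left(-3475 + 3007 \cdot \frac{1}{6873}\right) = 8902 \left(-3475 + \frac{3007}{6873}\right) = 8902 \left(- \frac{23880668}{6873}\right) = - \frac{212585706536}{6873} \approx -3.0931 \cdot 10^{7}$)
$w = - \frac{212546764118}{6873}$ ($w = \left(\left(-41 - -104\right) + 5603\right) - \frac{212585706536}{6873} = \left(\left(-41 + 104\right) + 5603\right) - \frac{212585706536}{6873} = \left(63 + 5603\right) - \frac{212585706536}{6873} = 5666 - \frac{212585706536}{6873} = - \frac{212546764118}{6873} \approx -3.0925 \cdot 10^{7}$)
$w - 13 \cdot 2041 = - \frac{212546764118}{6873} - 13 \cdot 2041 = - \frac{212546764118}{6873} - 26533 = - \frac{212729125427}{6873}$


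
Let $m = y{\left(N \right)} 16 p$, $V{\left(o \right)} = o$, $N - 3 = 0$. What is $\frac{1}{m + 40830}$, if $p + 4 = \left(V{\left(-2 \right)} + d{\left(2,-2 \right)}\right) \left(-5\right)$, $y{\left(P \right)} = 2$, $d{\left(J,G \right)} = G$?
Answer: $\frac{1}{41342} \approx 2.4188 \cdot 10^{-5}$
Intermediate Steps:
$N = 3$ ($N = 3 + 0 = 3$)
$p = 16$ ($p = -4 + \left(-2 - 2\right) \left(-5\right) = -4 - -20 = -4 + 20 = 16$)
$m = 512$ ($m = 2 \cdot 16 \cdot 16 = 32 \cdot 16 = 512$)
$\frac{1}{m + 40830} = \frac{1}{512 + 40830} = \frac{1}{41342}$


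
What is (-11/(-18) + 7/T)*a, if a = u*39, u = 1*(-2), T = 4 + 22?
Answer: -206/3 ≈ -68.667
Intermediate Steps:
T = 26
u = -2
a = -78 (a = -2*39 = -78)
(-11/(-18) + 7/T)*a = (-11/(-18) + 7/26)*(-78) = (-11*(-1/18) + 7*(1/26))*(-78) = (11/18 + 7/26)*(-78) = (103/117)*(-78) = -206/3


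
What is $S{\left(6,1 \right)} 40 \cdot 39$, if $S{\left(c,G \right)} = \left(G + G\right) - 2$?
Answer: $0$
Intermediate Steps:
$S{\left(c,G \right)} = -2 + 2 G$ ($S{\left(c,G \right)} = 2 G - 2 = -2 + 2 G$)
$S{\left(6,1 \right)} 40 \cdot 39 = \left(-2 + 2 \cdot 1\right) 40 \cdot 39 = \left(-2 + 2\right) 40 \cdot 39 = 0 \cdot 40 \cdot 39 = 0 \cdot 39 = 0$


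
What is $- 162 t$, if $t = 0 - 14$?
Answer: $2268$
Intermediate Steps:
$t = -14$ ($t = 0 - 14 = -14$)
$- 162 t = \left(-162\right) \left(-14\right) = 2268$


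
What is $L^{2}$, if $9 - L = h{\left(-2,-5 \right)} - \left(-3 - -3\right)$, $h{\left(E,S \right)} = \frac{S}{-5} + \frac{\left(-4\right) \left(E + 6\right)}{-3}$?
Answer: $\frac{64}{9} \approx 7.1111$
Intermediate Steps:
$h{\left(E,S \right)} = 8 - \frac{S}{5} + \frac{4 E}{3}$ ($h{\left(E,S \right)} = S \left(- \frac{1}{5}\right) + - 4 \left(6 + E\right) \left(- \frac{1}{3}\right) = - \frac{S}{5} + \left(-24 - 4 E\right) \left(- \frac{1}{3}\right) = - \frac{S}{5} + \left(8 + \frac{4 E}{3}\right) = 8 - \frac{S}{5} + \frac{4 E}{3}$)
$L = \frac{8}{3}$ ($L = 9 - \left(\left(8 - -1 + \frac{4}{3} \left(-2\right)\right) - \left(-3 - -3\right)\right) = 9 - \left(\left(8 + 1 - \frac{8}{3}\right) - \left(-3 + 3\right)\right) = 9 - \left(\frac{19}{3} - 0\right) = 9 - \left(\frac{19}{3} + 0\right) = 9 - \frac{19}{3} = \frac{8}{3} \approx 2.6667$)
$L^{2} = \left(\frac{8}{3}\right)^{2} = \frac{64}{9}$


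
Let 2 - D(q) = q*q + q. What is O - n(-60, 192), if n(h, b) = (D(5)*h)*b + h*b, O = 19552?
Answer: -291488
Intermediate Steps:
D(q) = 2 - q - q² (D(q) = 2 - (q*q + q) = 2 - (q² + q) = 2 - (q + q²) = 2 + (-q - q²) = 2 - q - q²)
n(h, b) = -27*b*h (n(h, b) = ((2 - 1*5 - 1*5²)*h)*b + h*b = ((2 - 5 - 1*25)*h)*b + b*h = ((2 - 5 - 25)*h)*b + b*h = (-28*h)*b + b*h = -28*b*h + b*h = -27*b*h)
O - n(-60, 192) = 19552 - (-27)*192*(-60) = 19552 - 1*311040 = 19552 - 311040 = -291488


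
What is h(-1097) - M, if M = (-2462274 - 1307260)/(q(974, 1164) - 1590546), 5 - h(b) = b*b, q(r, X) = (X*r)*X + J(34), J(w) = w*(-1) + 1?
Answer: -1586180484167966/1318078125 ≈ -1.2034e+6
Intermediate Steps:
J(w) = 1 - w (J(w) = -w + 1 = 1 - w)
q(r, X) = -33 + r*X² (q(r, X) = (X*r)*X + (1 - 1*34) = r*X² + (1 - 34) = r*X² - 33 = -33 + r*X²)
h(b) = 5 - b² (h(b) = 5 - b*b = 5 - b²)
M = -3769534/1318078125 (M = (-2462274 - 1307260)/((-33 + 974*1164²) - 1590546) = -3769534/((-33 + 974*1354896) - 1590546) = -3769534/((-33 + 1319668704) - 1590546) = -3769534/(1319668671 - 1590546) = -3769534/1318078125 ≈ -0.0028599)
h(-1097) - M = (5 - 1*(-1097)²) - 1*(-3769534/1318078125) = (5 - 1*1203409) + 3769534/1318078125 = (5 - 1203409) + 3769534/1318078125 = -1203404 + 3769534/1318078125 = -1586180484167966/1318078125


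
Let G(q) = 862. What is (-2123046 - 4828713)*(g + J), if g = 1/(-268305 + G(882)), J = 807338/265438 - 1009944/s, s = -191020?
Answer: -5773019249012448390354/99708977810255 ≈ -5.7899e+7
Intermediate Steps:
J = 52786902529/6337995845 (J = 807338/265438 - 1009944/(-191020) = 807338*(1/265438) - 1009944*(-1/191020) = 403669/132719 + 252486/47755 = 52786902529/6337995845 ≈ 8.3286)
g = -1/267443 (g = 1/(-268305 + 862) = 1/(-267443) = -1/267443 ≈ -3.7391e-6)
(-2123046 - 4828713)*(g + J) = (-2123046 - 4828713)*(-1/267443 + 52786902529/6337995845) = -6951759*14117481235067502/1695052622774335 = -5773019249012448390354/99708977810255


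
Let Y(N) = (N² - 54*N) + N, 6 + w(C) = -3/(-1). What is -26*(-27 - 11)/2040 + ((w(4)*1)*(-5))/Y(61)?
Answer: 64093/124440 ≈ 0.51505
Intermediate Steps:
w(C) = -3 (w(C) = -6 - 3/(-1) = -6 - 3*(-1) = -6 + 3 = -3)
Y(N) = N² - 53*N
-26*(-27 - 11)/2040 + ((w(4)*1)*(-5))/Y(61) = -26*(-27 - 11)/2040 + (-3*1*(-5))/((61*(-53 + 61))) = -26*(-38)*(1/2040) + (-3*(-5))/((61*8)) = 988*(1/2040) + 15/488 = 247/510 + 15*(1/488) = 247/510 + 15/488 = 64093/124440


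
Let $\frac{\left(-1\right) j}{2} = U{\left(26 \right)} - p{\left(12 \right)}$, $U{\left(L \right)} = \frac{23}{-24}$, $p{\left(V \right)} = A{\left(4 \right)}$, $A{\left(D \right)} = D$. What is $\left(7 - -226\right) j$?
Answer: $\frac{27727}{12} \approx 2310.6$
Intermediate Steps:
$p{\left(V \right)} = 4$
$U{\left(L \right)} = - \frac{23}{24}$ ($U{\left(L \right)} = 23 \left(- \frac{1}{24}\right) = - \frac{23}{24}$)
$j = \frac{119}{12}$ ($j = - 2 \left(- \frac{23}{24} - 4\right) = \left(-2\right) \left(- \frac{119}{24}\right) = \frac{119}{12} \approx 9.9167$)
$\left(7 - -226\right) j = \left(7 - -226\right) \frac{119}{12} = \left(7 + \left(-15 + 241\right)\right) \frac{119}{12} = \left(7 + 226\right) \frac{119}{12} = 233 \cdot \frac{119}{12} = \frac{27727}{12}$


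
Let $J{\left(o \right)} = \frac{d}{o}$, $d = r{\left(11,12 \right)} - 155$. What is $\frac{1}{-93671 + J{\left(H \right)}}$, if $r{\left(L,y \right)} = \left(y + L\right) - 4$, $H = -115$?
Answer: $- \frac{115}{10772029} \approx -1.0676 \cdot 10^{-5}$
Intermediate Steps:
$r{\left(L,y \right)} = -4 + L + y$ ($r{\left(L,y \right)} = \left(L + y\right) - 4 = -4 + L + y$)
$d = -136$ ($d = \left(-4 + 11 + 12\right) - 155 = 19 - 155 = -136$)
$J{\left(o \right)} = - \frac{136}{o}$
$\frac{1}{-93671 + J{\left(H \right)}} = \frac{1}{-93671 - \frac{136}{-115}} = \frac{1}{-93671 - - \frac{136}{115}} = \frac{1}{-93671 + \frac{136}{115}} = \frac{1}{- \frac{10772029}{115}} = - \frac{115}{10772029}$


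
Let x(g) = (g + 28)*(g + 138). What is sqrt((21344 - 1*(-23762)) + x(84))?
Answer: sqrt(69970) ≈ 264.52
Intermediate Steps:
x(g) = (28 + g)*(138 + g)
sqrt((21344 - 1*(-23762)) + x(84)) = sqrt((21344 - 1*(-23762)) + (3864 + 84**2 + 166*84)) = sqrt((21344 + 23762) + (3864 + 7056 + 13944)) = sqrt(45106 + 24864) = sqrt(69970)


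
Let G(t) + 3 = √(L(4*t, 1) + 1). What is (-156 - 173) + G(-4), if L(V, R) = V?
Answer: -332 + I*√15 ≈ -332.0 + 3.873*I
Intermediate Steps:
G(t) = -3 + √(1 + 4*t) (G(t) = -3 + √(4*t + 1) = -3 + √(1 + 4*t))
(-156 - 173) + G(-4) = (-156 - 173) + (-3 + √(1 + 4*(-4))) = -329 + (-3 + √(1 - 16)) = -329 + (-3 + √(-15)) = -329 + (-3 + I*√15) = -332 + I*√15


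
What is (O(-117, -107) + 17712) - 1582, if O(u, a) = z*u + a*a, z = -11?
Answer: 28866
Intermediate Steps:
O(u, a) = a² - 11*u (O(u, a) = -11*u + a*a = -11*u + a² = a² - 11*u)
(O(-117, -107) + 17712) - 1582 = (((-107)² - 11*(-117)) + 17712) - 1582 = ((11449 + 1287) + 17712) - 1582 = (12736 + 17712) - 1582 = 30448 - 1582 = 28866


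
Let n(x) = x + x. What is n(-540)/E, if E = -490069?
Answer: 1080/490069 ≈ 0.0022038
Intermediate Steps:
n(x) = 2*x
n(-540)/E = (2*(-540))/(-490069) = -1080*(-1/490069) = 1080/490069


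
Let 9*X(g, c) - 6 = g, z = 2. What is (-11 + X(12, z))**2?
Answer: 81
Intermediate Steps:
X(g, c) = 2/3 + g/9
(-11 + X(12, z))**2 = (-11 + (2/3 + (1/9)*12))**2 = (-11 + (2/3 + 4/3))**2 = (-11 + 2)**2 = (-9)**2 = 81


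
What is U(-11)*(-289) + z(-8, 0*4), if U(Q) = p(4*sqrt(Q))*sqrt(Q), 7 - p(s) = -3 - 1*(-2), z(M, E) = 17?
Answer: 17 - 2312*I*sqrt(11) ≈ 17.0 - 7668.0*I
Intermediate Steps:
p(s) = 8 (p(s) = 7 - (-3 - 1*(-2)) = 7 - (-3 + 2) = 7 - 1*(-1) = 7 + 1 = 8)
U(Q) = 8*sqrt(Q)
U(-11)*(-289) + z(-8, 0*4) = (8*sqrt(-11))*(-289) + 17 = (8*(I*sqrt(11)))*(-289) + 17 = (8*I*sqrt(11))*(-289) + 17 = -2312*I*sqrt(11) + 17 = 17 - 2312*I*sqrt(11)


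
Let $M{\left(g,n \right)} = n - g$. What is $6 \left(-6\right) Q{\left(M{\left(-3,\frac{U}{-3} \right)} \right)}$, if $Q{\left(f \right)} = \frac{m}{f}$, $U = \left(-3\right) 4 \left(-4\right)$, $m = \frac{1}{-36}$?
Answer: $- \frac{1}{13} \approx -0.076923$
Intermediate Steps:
$m = - \frac{1}{36} \approx -0.027778$
$U = 48$ ($U = \left(-12\right) \left(-4\right) = 48$)
$Q{\left(f \right)} = - \frac{1}{36 f}$
$6 \left(-6\right) Q{\left(M{\left(-3,\frac{U}{-3} \right)} \right)} = 6 \left(-6\right) \left(- \frac{1}{36 \left(\frac{48}{-3} - -3\right)}\right) = - 36 \left(- \frac{1}{36 \left(48 \left(- \frac{1}{3}\right) + 3\right)}\right) = - 36 \left(- \frac{1}{36 \left(-16 + 3\right)}\right) = - 36 \left(- \frac{1}{36 \left(-13\right)}\right) = - 36 \left(\left(- \frac{1}{36}\right) \left(- \frac{1}{13}\right)\right) = \left(-36\right) \frac{1}{468} = - \frac{1}{13}$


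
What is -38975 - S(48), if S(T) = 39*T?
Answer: -40847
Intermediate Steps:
-38975 - S(48) = -38975 - 39*48 = -38975 - 1*1872 = -38975 - 1872 = -40847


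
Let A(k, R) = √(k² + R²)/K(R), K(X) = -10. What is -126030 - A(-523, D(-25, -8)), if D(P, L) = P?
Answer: -126030 + √274154/10 ≈ -1.2598e+5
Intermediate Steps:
A(k, R) = -√(R² + k²)/10 (A(k, R) = √(k² + R²)/(-10) = √(R² + k²)*(-⅒) = -√(R² + k²)/10)
-126030 - A(-523, D(-25, -8)) = -126030 - (-1)*√((-25)² + (-523)²)/10 = -126030 - (-1)*√(625 + 273529)/10 = -126030 - (-1)*√274154/10 = -126030 + √274154/10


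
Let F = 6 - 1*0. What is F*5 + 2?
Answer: 32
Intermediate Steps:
F = 6 (F = 6 + 0 = 6)
F*5 + 2 = 6*5 + 2 = 30 + 2 = 32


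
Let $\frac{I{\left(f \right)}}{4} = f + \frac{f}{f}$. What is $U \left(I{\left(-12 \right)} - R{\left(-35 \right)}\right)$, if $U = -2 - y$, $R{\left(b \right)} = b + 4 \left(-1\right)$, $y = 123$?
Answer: $625$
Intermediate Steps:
$I{\left(f \right)} = 4 + 4 f$ ($I{\left(f \right)} = 4 \left(f + \frac{f}{f}\right) = 4 \left(f + 1\right) = 4 \left(1 + f\right) = 4 + 4 f$)
$R{\left(b \right)} = -4 + b$ ($R{\left(b \right)} = b - 4 = -4 + b$)
$U = -125$ ($U = -2 - 123 = -125$)
$U \left(I{\left(-12 \right)} - R{\left(-35 \right)}\right) = - 125 \left(\left(4 + 4 \left(-12\right)\right) - \left(-4 - 35\right)\right) = - 125 \left(\left(4 - 48\right) - -39\right) = - 125 \left(-44 + 39\right) = \left(-125\right) \left(-5\right) = 625$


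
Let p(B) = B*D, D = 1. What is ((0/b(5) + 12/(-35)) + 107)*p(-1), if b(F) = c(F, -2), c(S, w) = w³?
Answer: -3733/35 ≈ -106.66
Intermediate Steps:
p(B) = B (p(B) = B*1 = B)
b(F) = -8 (b(F) = (-2)³ = -8)
((0/b(5) + 12/(-35)) + 107)*p(-1) = ((0/(-8) + 12/(-35)) + 107)*(-1) = ((0*(-⅛) + 12*(-1/35)) + 107)*(-1) = ((0 - 12/35) + 107)*(-1) = (-12/35 + 107)*(-1) = (3733/35)*(-1) = -3733/35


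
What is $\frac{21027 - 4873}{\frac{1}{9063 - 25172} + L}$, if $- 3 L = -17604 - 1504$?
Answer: $\frac{780674358}{307810769} \approx 2.5362$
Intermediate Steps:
$L = \frac{19108}{3}$ ($L = - \frac{-17604 - 1504}{3} = \left(- \frac{1}{3}\right) \left(-19108\right) = \frac{19108}{3} \approx 6369.3$)
$\frac{21027 - 4873}{\frac{1}{9063 - 25172} + L} = \frac{21027 - 4873}{\frac{1}{9063 - 25172} + \frac{19108}{3}} = \frac{16154}{\frac{1}{-16109} + \frac{19108}{3}} = \frac{16154}{- \frac{1}{16109} + \frac{19108}{3}} = \frac{16154}{\frac{307810769}{48327}} = 16154 \cdot \frac{48327}{307810769} = \frac{780674358}{307810769}$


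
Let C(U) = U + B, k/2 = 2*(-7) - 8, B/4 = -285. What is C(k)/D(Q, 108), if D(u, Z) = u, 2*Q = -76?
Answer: 592/19 ≈ 31.158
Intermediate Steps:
Q = -38 (Q = (½)*(-76) = -38)
B = -1140 (B = 4*(-285) = -1140)
k = -44 (k = 2*(2*(-7) - 8) = 2*(-14 - 8) = 2*(-22) = -44)
C(U) = -1140 + U (C(U) = U - 1140 = -1140 + U)
C(k)/D(Q, 108) = (-1140 - 44)/(-38) = -1184*(-1/38) = 592/19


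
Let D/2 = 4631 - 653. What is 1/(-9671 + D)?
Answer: -1/1715 ≈ -0.00058309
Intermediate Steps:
D = 7956 (D = 2*(4631 - 653) = 2*3978 = 7956)
1/(-9671 + D) = 1/(-9671 + 7956) = 1/(-1715) = -1/1715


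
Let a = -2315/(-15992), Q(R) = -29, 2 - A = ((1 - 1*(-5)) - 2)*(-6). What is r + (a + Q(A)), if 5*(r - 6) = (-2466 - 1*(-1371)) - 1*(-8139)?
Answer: 110820143/79960 ≈ 1385.9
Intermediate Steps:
A = 26 (A = 2 - ((1 - 1*(-5)) - 2)*(-6) = 2 - ((1 + 5) - 2)*(-6) = 2 - (6 - 2)*(-6) = 2 - 4*(-6) = 2 - 1*(-24) = 2 + 24 = 26)
a = 2315/15992 (a = -2315*(-1/15992) = 2315/15992 ≈ 0.14476)
r = 7074/5 (r = 6 + ((-2466 - 1*(-1371)) - 1*(-8139))/5 = 6 + ((-2466 + 1371) + 8139)/5 = 6 + (-1095 + 8139)/5 = 6 + (⅕)*7044 = 6 + 7044/5 = 7074/5 ≈ 1414.8)
r + (a + Q(A)) = 7074/5 + (2315/15992 - 29) = 7074/5 - 461453/15992 = 110820143/79960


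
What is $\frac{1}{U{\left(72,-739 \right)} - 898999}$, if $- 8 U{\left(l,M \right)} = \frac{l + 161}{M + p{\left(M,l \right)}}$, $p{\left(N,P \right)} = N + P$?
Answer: $- \frac{11248}{10111940519} \approx -1.1123 \cdot 10^{-6}$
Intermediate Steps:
$U{\left(l,M \right)} = - \frac{161 + l}{8 \left(l + 2 M\right)}$ ($U{\left(l,M \right)} = - \frac{\left(l + 161\right) \frac{1}{M + \left(M + l\right)}}{8} = - \frac{\left(161 + l\right) \frac{1}{l + 2 M}}{8} = - \frac{\frac{1}{l + 2 M} \left(161 + l\right)}{8} = - \frac{161 + l}{8 \left(l + 2 M\right)}$)
$\frac{1}{U{\left(72,-739 \right)} - 898999} = \frac{1}{\frac{-161 - 72}{8 \left(72 + 2 \left(-739\right)\right)} - 898999} = \frac{1}{\frac{-161 - 72}{8 \left(72 - 1478\right)} - 898999} = \frac{1}{\frac{1}{8} \frac{1}{-1406} \left(-233\right) - 898999} = \frac{1}{\frac{1}{8} \left(- \frac{1}{1406}\right) \left(-233\right) - 898999} = \frac{1}{\frac{233}{11248} - 898999} = \frac{1}{- \frac{10111940519}{11248}} = - \frac{11248}{10111940519}$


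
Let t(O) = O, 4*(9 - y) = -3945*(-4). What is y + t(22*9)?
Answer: -3738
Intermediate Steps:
y = -3936 (y = 9 - (-3945)*(-4)/4 = 9 - 1/4*15780 = 9 - 3945 = -3936)
y + t(22*9) = -3936 + 22*9 = -3936 + 198 = -3738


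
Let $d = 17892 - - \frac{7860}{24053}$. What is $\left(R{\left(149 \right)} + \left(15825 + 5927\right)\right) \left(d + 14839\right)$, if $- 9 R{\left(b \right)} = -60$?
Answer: $\frac{51390920297428}{72159} \approx 7.1219 \cdot 10^{8}$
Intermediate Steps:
$R{\left(b \right)} = \frac{20}{3}$ ($R{\left(b \right)} = \left(- \frac{1}{9}\right) \left(-60\right) = \frac{20}{3}$)
$d = \frac{430364136}{24053}$ ($d = 17892 - \left(-7860\right) \frac{1}{24053} = 17892 - - \frac{7860}{24053} = 17892 + \frac{7860}{24053} = \frac{430364136}{24053} \approx 17892.0$)
$\left(R{\left(149 \right)} + \left(15825 + 5927\right)\right) \left(d + 14839\right) = \left(\frac{20}{3} + \left(15825 + 5927\right)\right) \left(\frac{430364136}{24053} + 14839\right) = \left(\frac{20}{3} + 21752\right) \frac{787286603}{24053} = \frac{65276}{3} \cdot \frac{787286603}{24053} = \frac{51390920297428}{72159}$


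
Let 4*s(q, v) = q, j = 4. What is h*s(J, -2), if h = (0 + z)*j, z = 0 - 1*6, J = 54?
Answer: -324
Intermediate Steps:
s(q, v) = q/4
z = -6 (z = 0 - 6 = -6)
h = -24 (h = (0 - 6)*4 = -6*4 = -24)
h*s(J, -2) = -6*54 = -24*27/2 = -324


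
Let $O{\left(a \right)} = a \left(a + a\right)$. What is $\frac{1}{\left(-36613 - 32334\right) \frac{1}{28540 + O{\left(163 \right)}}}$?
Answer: $- \frac{81678}{68947} \approx -1.1846$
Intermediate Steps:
$O{\left(a \right)} = 2 a^{2}$ ($O{\left(a \right)} = a 2 a = 2 a^{2}$)
$\frac{1}{\left(-36613 - 32334\right) \frac{1}{28540 + O{\left(163 \right)}}} = \frac{1}{\left(-36613 - 32334\right) \frac{1}{28540 + 2 \cdot 163^{2}}} = \frac{1}{\left(-68947\right) \frac{1}{28540 + 2 \cdot 26569}} = \frac{1}{\left(-68947\right) \frac{1}{28540 + 53138}} = \frac{1}{\left(-68947\right) \frac{1}{81678}} = \frac{1}{- \frac{68947}{81678}} = - \frac{81678}{68947}$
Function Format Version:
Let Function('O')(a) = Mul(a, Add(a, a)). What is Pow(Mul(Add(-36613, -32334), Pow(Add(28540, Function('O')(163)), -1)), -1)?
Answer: Rational(-81678, 68947) ≈ -1.1846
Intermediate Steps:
Function('O')(a) = Mul(2, Pow(a, 2)) (Function('O')(a) = Mul(a, Mul(2, a)) = Mul(2, Pow(a, 2)))
Pow(Mul(Add(-36613, -32334), Pow(Add(28540, Function('O')(163)), -1)), -1) = Pow(Mul(Add(-36613, -32334), Pow(Add(28540, Mul(2, Pow(163, 2))), -1)), -1) = Pow(Mul(-68947, Pow(Add(28540, Mul(2, 26569)), -1)), -1) = Pow(Mul(-68947, Pow(Add(28540, 53138), -1)), -1) = Pow(Mul(-68947, Pow(81678, -1)), -1) = Pow(Mul(-68947, Rational(1, 81678)), -1) = Pow(Rational(-68947, 81678), -1) = Rational(-81678, 68947)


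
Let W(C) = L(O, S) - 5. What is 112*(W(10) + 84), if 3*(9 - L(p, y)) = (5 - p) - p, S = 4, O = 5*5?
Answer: 11536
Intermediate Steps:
O = 25
L(p, y) = 22/3 + 2*p/3 (L(p, y) = 9 - ((5 - p) - p)/3 = 9 - (5 - 2*p)/3 = 9 + (-5/3 + 2*p/3) = 22/3 + 2*p/3)
W(C) = 19 (W(C) = (22/3 + (⅔)*25) - 5 = (22/3 + 50/3) - 5 = 24 - 5 = 19)
112*(W(10) + 84) = 112*(19 + 84) = 112*103 = 11536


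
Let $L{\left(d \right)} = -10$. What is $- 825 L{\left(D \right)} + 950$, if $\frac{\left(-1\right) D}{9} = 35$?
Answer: $9200$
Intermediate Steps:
$D = -315$ ($D = \left(-9\right) 35 = -315$)
$- 825 L{\left(D \right)} + 950 = \left(-825\right) \left(-10\right) + 950 = 8250 + 950 = 9200$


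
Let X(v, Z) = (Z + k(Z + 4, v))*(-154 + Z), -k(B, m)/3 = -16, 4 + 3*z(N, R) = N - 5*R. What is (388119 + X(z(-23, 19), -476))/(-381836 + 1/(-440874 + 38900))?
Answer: -88134005422/51162714755 ≈ -1.7226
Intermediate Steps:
z(N, R) = -4/3 - 5*R/3 + N/3 (z(N, R) = -4/3 + (N - 5*R)/3 = -4/3 + (-5*R/3 + N/3) = -4/3 - 5*R/3 + N/3)
k(B, m) = 48 (k(B, m) = -3*(-16) = 48)
X(v, Z) = (-154 + Z)*(48 + Z) (X(v, Z) = (Z + 48)*(-154 + Z) = (48 + Z)*(-154 + Z) = (-154 + Z)*(48 + Z))
(388119 + X(z(-23, 19), -476))/(-381836 + 1/(-440874 + 38900)) = (388119 + (-7392 + (-476)² - 106*(-476)))/(-381836 + 1/(-440874 + 38900)) = (388119 + (-7392 + 226576 + 50456))/(-381836 + 1/(-401974)) = (388119 + 269640)/(-381836 - 1/401974) = 657759/(-153488144265/401974) = 657759*(-401974/153488144265) = -88134005422/51162714755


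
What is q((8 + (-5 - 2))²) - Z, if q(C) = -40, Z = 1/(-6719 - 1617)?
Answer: -333439/8336 ≈ -40.000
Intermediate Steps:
Z = -1/8336 (Z = 1/(-8336) = -1/8336 ≈ -0.00011996)
q((8 + (-5 - 2))²) - Z = -40 - 1*(-1/8336) = -40 + 1/8336 = -333439/8336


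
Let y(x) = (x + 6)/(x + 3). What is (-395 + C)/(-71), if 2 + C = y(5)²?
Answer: 25287/4544 ≈ 5.5649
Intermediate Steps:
y(x) = (6 + x)/(3 + x)
C = -7/64 (C = -2 + ((6 + 5)/(3 + 5))² = -2 + (11/8)² = -2 + 121/64 = -7/64 ≈ -0.10938)
(-395 + C)/(-71) = (-395 - 7/64)/(-71) = -25287/64*(-1/71) = 25287/4544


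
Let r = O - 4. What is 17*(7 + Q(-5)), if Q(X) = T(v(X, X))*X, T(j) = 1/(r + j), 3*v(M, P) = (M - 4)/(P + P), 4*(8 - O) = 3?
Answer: 6749/71 ≈ 95.056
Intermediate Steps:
O = 29/4 (O = 8 - ¼*3 = 8 - ¾ = 29/4 ≈ 7.2500)
r = 13/4 (r = 29/4 - 4 = 13/4 ≈ 3.2500)
v(M, P) = (-4 + M)/(6*P) (v(M, P) = ((M - 4)/(P + P))/3 = ((-4 + M)/((2*P)))/3 = ((-4 + M)*(1/(2*P)))/3 = ((-4 + M)/(2*P))/3 = (-4 + M)/(6*P))
T(j) = 1/(13/4 + j)
Q(X) = 4*X/(13 + 2*(-4 + X)/(3*X)) (Q(X) = (4/(13 + 4*((-4 + X)/(6*X))))*X = (4/(13 + 2*(-4 + X)/(3*X)))*X = 4*X/(13 + 2*(-4 + X)/(3*X)))
17*(7 + Q(-5)) = 17*(7 + 12*(-5)²/(-8 + 41*(-5))) = 17*(7 + 12*25/(-8 - 205)) = 17*(7 + 12*25/(-213)) = 17*(7 + 12*25*(-1/213)) = 17*(7 - 100/71) = 17*(397/71) = 6749/71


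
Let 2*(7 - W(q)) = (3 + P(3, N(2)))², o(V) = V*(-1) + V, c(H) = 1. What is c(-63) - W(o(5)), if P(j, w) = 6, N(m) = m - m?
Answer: 69/2 ≈ 34.500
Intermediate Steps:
N(m) = 0
o(V) = 0 (o(V) = -V + V = 0)
W(q) = -67/2 (W(q) = 7 - (3 + 6)²/2 = 7 - ½*9² = 7 - ½*81 = 7 - 81/2 = -67/2)
c(-63) - W(o(5)) = 1 - 1*(-67/2) = 1 + 67/2 = 69/2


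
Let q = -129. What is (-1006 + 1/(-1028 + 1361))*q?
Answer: 14404871/111 ≈ 1.2977e+5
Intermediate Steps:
(-1006 + 1/(-1028 + 1361))*q = (-1006 + 1/(-1028 + 1361))*(-129) = (-1006 + 1/333)*(-129) = -334997/333*(-129) = 14404871/111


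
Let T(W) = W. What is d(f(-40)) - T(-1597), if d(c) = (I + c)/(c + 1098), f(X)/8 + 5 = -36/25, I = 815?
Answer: 41799801/26162 ≈ 1597.7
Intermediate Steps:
f(X) = -1288/25 (f(X) = -40 + 8*(-36/25) = -40 - 288/25 = -1288/25)
d(c) = (815 + c)/(1098 + c) (d(c) = (815 + c)/(c + 1098) = (815 + c)/(1098 + c))
d(f(-40)) - T(-1597) = (815 - 1288/25)/(1098 - 1288/25) - 1*(-1597) = (19087/25)/(26162/25) + 1597 = (25/26162)*(19087/25) + 1597 = 19087/26162 + 1597 = 41799801/26162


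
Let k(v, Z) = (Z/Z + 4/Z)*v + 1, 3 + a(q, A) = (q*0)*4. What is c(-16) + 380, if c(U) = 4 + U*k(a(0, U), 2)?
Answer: 512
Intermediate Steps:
a(q, A) = -3 (a(q, A) = -3 + (q*0)*4 = -3 + 0*4 = -3 + 0 = -3)
k(v, Z) = 1 + v*(1 + 4/Z) (k(v, Z) = (1 + 4/Z)*v + 1 = v*(1 + 4/Z) + 1 = 1 + v*(1 + 4/Z))
c(U) = 4 - 8*U (c(U) = 4 + U*(1 - 3 + 4*(-3)/2) = 4 + U*(1 - 3 + 4*(-3)*(1/2)) = 4 + U*(1 - 3 - 6) = 4 + U*(-8) = 4 - 8*U)
c(-16) + 380 = (4 - 8*(-16)) + 380 = (4 + 128) + 380 = 132 + 380 = 512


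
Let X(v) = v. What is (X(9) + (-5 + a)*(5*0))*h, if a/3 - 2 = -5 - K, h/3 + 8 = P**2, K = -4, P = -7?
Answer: 1107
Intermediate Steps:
h = 123 (h = -24 + 3*(-7)**2 = -24 + 3*49 = -24 + 147 = 123)
a = 3 (a = 6 + 3*(-5 - 1*(-4)) = 6 + 3*(-5 + 4) = 6 + 3*(-1) = 6 - 3 = 3)
(X(9) + (-5 + a)*(5*0))*h = (9 + (-5 + 3)*(5*0))*123 = (9 - 2*0)*123 = (9 + 0)*123 = 9*123 = 1107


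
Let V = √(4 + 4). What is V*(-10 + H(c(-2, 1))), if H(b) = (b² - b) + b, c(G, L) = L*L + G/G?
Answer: -12*√2 ≈ -16.971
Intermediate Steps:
V = 2*√2 (V = √8 = 2*√2 ≈ 2.8284)
c(G, L) = 1 + L² (c(G, L) = L² + 1 = 1 + L²)
H(b) = b²
V*(-10 + H(c(-2, 1))) = (2*√2)*(-10 + (1 + 1²)²) = (2*√2)*(-10 + (1 + 1)²) = (2*√2)*(-10 + 2²) = (2*√2)*(-10 + 4) = (2*√2)*(-6) = -12*√2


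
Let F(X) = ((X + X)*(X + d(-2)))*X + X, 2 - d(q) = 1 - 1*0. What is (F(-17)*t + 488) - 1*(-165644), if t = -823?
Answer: 7791227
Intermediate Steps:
d(q) = 1 (d(q) = 2 - (1 - 1*0) = 2 - (1 + 0) = 2 - 1*1 = 2 - 1 = 1)
F(X) = X + 2*X²*(1 + X) (F(X) = ((X + X)*(X + 1))*X + X = ((2*X)*(1 + X))*X + X = (2*X*(1 + X))*X + X = 2*X²*(1 + X) + X = X + 2*X²*(1 + X))
(F(-17)*t + 488) - 1*(-165644) = (-17*(1 + 2*(-17) + 2*(-17)²)*(-823) + 488) - 1*(-165644) = (-17*(1 - 34 + 2*289)*(-823) + 488) + 165644 = (-17*(1 - 34 + 578)*(-823) + 488) + 165644 = (-17*545*(-823) + 488) + 165644 = (-9265*(-823) + 488) + 165644 = (7625095 + 488) + 165644 = 7625583 + 165644 = 7791227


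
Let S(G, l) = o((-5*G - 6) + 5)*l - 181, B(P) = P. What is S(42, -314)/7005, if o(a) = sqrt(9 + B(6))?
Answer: -181/7005 - 314*sqrt(15)/7005 ≈ -0.19945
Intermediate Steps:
o(a) = sqrt(15) (o(a) = sqrt(9 + 6) = sqrt(15))
S(G, l) = -181 + l*sqrt(15) (S(G, l) = sqrt(15)*l - 181 = l*sqrt(15) - 181 = -181 + l*sqrt(15))
S(42, -314)/7005 = (-181 - 314*sqrt(15))/7005 = (-181 - 314*sqrt(15))*(1/7005) = -181/7005 - 314*sqrt(15)/7005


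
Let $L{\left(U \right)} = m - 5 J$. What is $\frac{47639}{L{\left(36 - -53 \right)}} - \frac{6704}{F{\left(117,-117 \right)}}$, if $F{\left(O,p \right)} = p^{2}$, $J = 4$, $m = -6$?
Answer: $- \frac{50177275}{27378} \approx -1832.8$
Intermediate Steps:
$L{\left(U \right)} = -26$ ($L{\left(U \right)} = -6 - 20 = -26$)
$\frac{47639}{L{\left(36 - -53 \right)}} - \frac{6704}{F{\left(117,-117 \right)}} = \frac{47639}{-26} - \frac{6704}{\left(-117\right)^{2}} = 47639 \left(- \frac{1}{26}\right) - \frac{6704}{13689} = - \frac{47639}{26} - \frac{6704}{13689} = - \frac{50177275}{27378}$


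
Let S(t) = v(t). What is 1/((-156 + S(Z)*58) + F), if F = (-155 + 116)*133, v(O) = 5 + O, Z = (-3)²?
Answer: -1/4531 ≈ -0.00022070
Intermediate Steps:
Z = 9
S(t) = 5 + t
F = -5187 (F = -39*133 = -5187)
1/((-156 + S(Z)*58) + F) = 1/((-156 + (5 + 9)*58) - 5187) = 1/((-156 + 14*58) - 5187) = 1/((-156 + 812) - 5187) = 1/(656 - 5187) = 1/(-4531) = -1/4531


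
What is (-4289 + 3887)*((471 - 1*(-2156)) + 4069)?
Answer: -2691792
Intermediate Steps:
(-4289 + 3887)*((471 - 1*(-2156)) + 4069) = -402*((471 + 2156) + 4069) = -402*(2627 + 4069) = -402*6696 = -2691792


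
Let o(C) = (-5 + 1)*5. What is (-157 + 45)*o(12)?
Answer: 2240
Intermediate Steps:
o(C) = -20 (o(C) = -4*5 = -20)
(-157 + 45)*o(12) = (-157 + 45)*(-20) = -112*(-20) = 2240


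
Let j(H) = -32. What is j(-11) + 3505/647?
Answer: -17199/647 ≈ -26.583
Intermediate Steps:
j(-11) + 3505/647 = -32 + 3505/647 = -17199/647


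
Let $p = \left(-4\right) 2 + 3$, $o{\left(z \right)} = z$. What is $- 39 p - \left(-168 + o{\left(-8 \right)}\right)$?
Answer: $371$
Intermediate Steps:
$p = -5$ ($p = -8 + 3 = -5$)
$- 39 p - \left(-168 + o{\left(-8 \right)}\right) = \left(-39\right) \left(-5\right) + \left(42 \cdot 4 - -8\right) = 195 + \left(168 + 8\right) = 195 + 176 = 371$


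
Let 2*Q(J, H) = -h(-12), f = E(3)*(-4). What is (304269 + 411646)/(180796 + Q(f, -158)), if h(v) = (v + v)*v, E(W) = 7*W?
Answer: 715915/180652 ≈ 3.9630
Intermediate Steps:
h(v) = 2*v² (h(v) = (2*v)*v = 2*v²)
f = -84 (f = (7*3)*(-4) = 21*(-4) = -84)
Q(J, H) = -144 (Q(J, H) = (-2*(-12)²)/2 = (-2*144)/2 = (-1*288)/2 = (½)*(-288) = -144)
(304269 + 411646)/(180796 + Q(f, -158)) = (304269 + 411646)/(180796 - 144) = 715915/180652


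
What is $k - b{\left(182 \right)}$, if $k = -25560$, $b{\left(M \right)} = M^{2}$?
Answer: $-58684$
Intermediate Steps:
$k - b{\left(182 \right)} = -25560 - 182^{2} = -25560 - 33124 = -58684$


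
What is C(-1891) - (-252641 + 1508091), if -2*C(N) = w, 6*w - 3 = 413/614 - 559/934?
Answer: -179992647778/143369 ≈ -1.2555e+6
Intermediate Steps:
w = 73456/143369 (w = ½ + (413/614 - 559/934)/6 = ½ + (⅙)*(10629/143369) = ½ + 3543/286738 = 73456/143369 ≈ 0.51236)
C(N) = -36728/143369 (C(N) = -½*73456/143369 = -36728/143369)
C(-1891) - (-252641 + 1508091) = -36728/143369 - (-252641 + 1508091) = -36728/143369 - 1*1255450 = -36728/143369 - 1255450 = -179992647778/143369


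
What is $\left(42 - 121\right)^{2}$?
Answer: $6241$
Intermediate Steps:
$\left(42 - 121\right)^{2} = \left(-79\right)^{2} = 6241$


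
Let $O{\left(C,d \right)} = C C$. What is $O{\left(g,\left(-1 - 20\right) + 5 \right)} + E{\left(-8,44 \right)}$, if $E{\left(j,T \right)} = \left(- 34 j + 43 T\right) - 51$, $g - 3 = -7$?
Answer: $2129$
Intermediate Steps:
$g = -4$ ($g = 3 - 7 = -4$)
$O{\left(C,d \right)} = C^{2}$
$E{\left(j,T \right)} = -51 - 34 j + 43 T$
$O{\left(g,\left(-1 - 20\right) + 5 \right)} + E{\left(-8,44 \right)} = \left(-4\right)^{2} - -2113 = 16 + \left(-51 + 272 + 1892\right) = 16 + 2113 = 2129$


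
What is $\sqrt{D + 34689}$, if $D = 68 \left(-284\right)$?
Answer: $\sqrt{15377} \approx 124.0$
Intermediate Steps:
$D = -19312$
$\sqrt{D + 34689} = \sqrt{-19312 + 34689} = \sqrt{15377}$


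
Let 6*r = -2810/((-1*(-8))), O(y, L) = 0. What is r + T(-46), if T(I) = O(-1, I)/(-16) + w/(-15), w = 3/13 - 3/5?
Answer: -456433/7800 ≈ -58.517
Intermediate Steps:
w = -24/65 (w = 3*(1/13) - 3*⅕ = 3/13 - ⅗ = -24/65 ≈ -0.36923)
T(I) = 8/325 (T(I) = 0/(-16) - 24/65/(-15) = 0*(-1/16) - 24/65*(-1/15) = 0 + 8/325 = 8/325)
r = -1405/24 (r = (-2810/((-1*(-8))))/6 = (-2810/8)/6 = (-2810*⅛)/6 = (⅙)*(-1405/4) = -1405/24 ≈ -58.542)
r + T(-46) = -1405/24 + 8/325 = -456433/7800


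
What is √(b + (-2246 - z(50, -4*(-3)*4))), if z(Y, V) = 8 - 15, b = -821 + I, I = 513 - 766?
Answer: I*√3313 ≈ 57.559*I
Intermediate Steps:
I = -253
b = -1074 (b = -821 - 253 = -1074)
z(Y, V) = -7
√(b + (-2246 - z(50, -4*(-3)*4))) = √(-1074 + (-2246 - 1*(-7))) = √(-1074 + (-2246 + 7)) = √(-1074 - 2239) = √(-3313) = I*√3313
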